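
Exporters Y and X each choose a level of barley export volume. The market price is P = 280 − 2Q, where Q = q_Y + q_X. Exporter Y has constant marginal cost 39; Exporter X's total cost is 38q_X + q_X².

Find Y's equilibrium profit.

Exporter Y's profit: π = q_Y(280 − 2(q_Y + q_X)) − 39q_Y.
∂π/∂q_Y = 241 − 4q_Y − 2q_X = 0, so q_Y = 60.25 − 0.5q_X.
For X: ∂π/∂q_X = 242 − 6q_X − 2q_Y = 0 ⇒ q_X = 121/3 − (1/3)q_Y.
Substituting the second reaction function into the first: q_Y = 60.25 − 0.5(121/3 − (1/3)q_Y), which gives (5/6)q_Y = 481/12 ⇒ q_Y = 48.1.
Then q_X = 121/3 − (1/3)·48.1 = 24.3.
Price P = 280 − 2·72.4 = 135.2.
Y's profit: (135.2 − 39)·48.1 = 4627.22.

4627.22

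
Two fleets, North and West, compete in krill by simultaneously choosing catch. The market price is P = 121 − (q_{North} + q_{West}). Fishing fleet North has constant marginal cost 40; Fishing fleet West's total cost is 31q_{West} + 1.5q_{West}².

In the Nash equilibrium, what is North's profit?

Fishing fleet North's profit: π = q_{North}(121 − (q_{North} + q_{West})) − 40q_{North}.
∂π/∂q_{North} = 81 − 2q_{North} − q_{West} = 0, so q_{North} = 40.5 − 0.5q_{West}.
For West: ∂π/∂q_{West} = 90 − 5q_{West} − q_{North} = 0 ⇒ q_{West} = 18 − 0.2q_{North}.
Plugging q_{West} into North's best response: q_{North} = 40.5 − 0.5(18 − 0.2q_{North}) ⇒ 0.9q_{North} = 31.5, so q_{North} = 35.
Then q_{West} = 18 − 0.2·35 = 11.
Price P = 121 − 46 = 75.
North's profit: (75 − 40)·35 = 1225.

1225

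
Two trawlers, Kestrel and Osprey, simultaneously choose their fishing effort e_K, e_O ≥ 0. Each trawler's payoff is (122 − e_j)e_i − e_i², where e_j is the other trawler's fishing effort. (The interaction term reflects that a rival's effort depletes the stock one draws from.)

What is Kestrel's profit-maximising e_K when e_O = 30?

46

Kestrel's payoff is (122 − e_O)e_K − e_K².
∂π/∂e_K = 122 − e_O − 2e_K = 0, so e_K = 61 − 0.5e_O.
At e_O = 30: e_K = 61 − 0.5·30 = 46.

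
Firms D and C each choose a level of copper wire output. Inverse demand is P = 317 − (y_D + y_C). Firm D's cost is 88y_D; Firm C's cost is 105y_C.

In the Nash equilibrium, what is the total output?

Firm D's profit: π = y_D(317 − (y_D + y_C)) − 88y_D.
∂π/∂y_D = 229 − 2y_D − y_C = 0, so y_D = 114.5 − 0.5y_C.
By the same steps for C: y_C = 106 − 0.5y_D.
Solving the two reaction functions simultaneously: (1 − (−0.5)(−0.5))y_D = 114.5 − 0.5·106, so 0.75y_D = 61.5 and y_D = 82.
Then y_C = 106 − 0.5·82 = 65.
Total output: 82 + 65 = 147.

147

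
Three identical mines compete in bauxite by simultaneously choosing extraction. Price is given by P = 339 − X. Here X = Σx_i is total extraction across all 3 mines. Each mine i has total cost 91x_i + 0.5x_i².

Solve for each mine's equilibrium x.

49.6

A representative mine's profit is π_i = x_i(339 − X) − 91x_i − 0.5x_i², with X = x_i + Σ_{j≠i} x_j.
First-order condition: 248 − 3x_i − Σ_{j≠i} x_j = 0.
With identical mines, set every x_j = x: then 248 − 3x − 2x = 0, i.e. x = 248/5 = 49.6.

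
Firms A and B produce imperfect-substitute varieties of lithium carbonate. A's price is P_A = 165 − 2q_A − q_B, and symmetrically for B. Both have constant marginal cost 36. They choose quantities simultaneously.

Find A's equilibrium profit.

Firm A's profit: π = q_A(165 − 2q_A − q_B) − 36q_A.
∂π/∂q_A = 129 − 4q_A − q_B = 0 ⇒ q_A = 32.25 − 0.25q_B.
Setting q_A = q_B in the reaction function: q_A = 32.25 − 0.25q_A, so q_A = 32.25 / 1.25 = 25.8.
P_A = 165 − 2·25.8 − 25.8 = 87.6.
Profit = (87.6 − 36)·25.8 = 1331.28.

1331.28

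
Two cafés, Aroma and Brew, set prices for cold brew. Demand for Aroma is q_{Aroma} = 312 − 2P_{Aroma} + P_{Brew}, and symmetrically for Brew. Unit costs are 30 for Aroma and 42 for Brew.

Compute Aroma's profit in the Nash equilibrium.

Aroma's profit: π = (P_{Aroma} − 30)(312 − 2P_{Aroma} + P_{Brew}).
∂π/∂P_{Aroma} = 372 − 4P_{Aroma} + P_{Brew} = 0 ⇒ P_{Aroma} = 93 + 0.25P_{Brew}.
Similarly P_{Brew} = 99 + 0.25P_{Aroma}.
Substituting the second reaction function into the first: P_{Aroma} = 93 + 0.25(99 + 0.25P_{Aroma}), which gives 0.9375P_{Aroma} = 117.75 ⇒ P_{Aroma} = 125.6.
Then P_{Brew} = 99 + 0.25·125.6 = 130.4.
q_{Aroma} = 312 − 2·125.6 + 130.4 = 191.2.
Profit = (125.6 − 30)·191.2 = 18278.72.

18278.72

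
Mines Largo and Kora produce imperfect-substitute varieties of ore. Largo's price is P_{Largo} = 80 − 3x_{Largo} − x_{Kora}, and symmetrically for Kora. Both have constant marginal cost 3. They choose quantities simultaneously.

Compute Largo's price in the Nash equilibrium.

36

Mine Largo's profit: π = x_{Largo}(80 − 3x_{Largo} − x_{Kora}) − 3x_{Largo}.
∂π/∂x_{Largo} = 77 − 6x_{Largo} − x_{Kora} = 0 ⇒ x_{Largo} = 77/6 − (1/6)x_{Kora}.
The game is symmetric, so in equilibrium x_{Kora} = x_{Largo}: the reaction function gives (7/6)x_{Largo} = 77/6, hence x_{Largo} = 11.
P_{Largo} = 80 − 3·11 − 11 = 36.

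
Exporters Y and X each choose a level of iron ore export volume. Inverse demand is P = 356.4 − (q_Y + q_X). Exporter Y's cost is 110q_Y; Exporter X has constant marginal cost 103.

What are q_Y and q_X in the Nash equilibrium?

Exporter Y's profit: π = q_Y(356.4 − (q_Y + q_X)) − 110q_Y.
∂π/∂q_Y = 246.4 − 2q_Y − q_X = 0, so q_Y = 123.2 − 0.5q_X.
By the same steps for X: q_X = 126.7 − 0.5q_Y.
Solving the two reaction functions simultaneously: (1 − (−0.5)(−0.5))q_Y = 123.2 − 0.5·126.7, so 0.75q_Y = 59.85 and q_Y = 79.8.
Then q_X = 126.7 − 0.5·79.8 = 86.8.

79.8, 86.8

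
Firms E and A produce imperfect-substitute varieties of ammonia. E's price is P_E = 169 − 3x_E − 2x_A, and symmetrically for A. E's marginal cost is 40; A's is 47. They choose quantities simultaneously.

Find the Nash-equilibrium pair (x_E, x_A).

16.5625, 14.8125

Firm E's profit: π = x_E(169 − 3x_E − 2x_A) − 40x_E.
∂π/∂x_E = 129 − 6x_E − 2x_A = 0 ⇒ x_E = 21.5 − (1/3)x_A.
Similarly x_A = 61/3 − (1/3)x_E.
Plugging x_A into E's best response: x_E = 21.5 − (1/3)(61/3 − (1/3)x_E) ⇒ (8/9)x_E = 265/18, so x_E = 16.5625.
Then x_A = 61/3 − (1/3)·16.5625 = 14.8125.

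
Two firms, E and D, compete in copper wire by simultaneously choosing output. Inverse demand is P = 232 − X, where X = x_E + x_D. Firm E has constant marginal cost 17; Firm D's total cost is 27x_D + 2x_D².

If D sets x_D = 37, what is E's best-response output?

89

Firm E's profit: π = x_E(232 − (x_E + x_D)) − 17x_E.
∂π/∂x_E = 215 − 2x_E − x_D = 0, so x_E = 107.5 − 0.5x_D.
At x_D = 37: x_E = 107.5 − 0.5·37 = 89.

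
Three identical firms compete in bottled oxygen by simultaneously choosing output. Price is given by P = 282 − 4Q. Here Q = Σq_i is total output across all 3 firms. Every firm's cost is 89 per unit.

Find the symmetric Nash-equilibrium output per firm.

A representative firm's profit is π_i = q_i(282 − 4Q) − 89q_i, with Q = q_i + Σ_{j≠i} q_j.
First-order condition: 193 − 8q_i − 4Σ_{j≠i} q_j = 0.
In a symmetric equilibrium every firm chooses the same q, so Σ_{j≠i} q_j = 2q. The condition becomes 193 − 16q = 0, giving q = 193/16 = 12.0625.

12.0625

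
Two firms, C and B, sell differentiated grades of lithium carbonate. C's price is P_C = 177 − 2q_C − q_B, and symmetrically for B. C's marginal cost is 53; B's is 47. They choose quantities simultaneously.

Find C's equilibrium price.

Firm C's profit: π = q_C(177 − 2q_C − q_B) − 53q_C.
∂π/∂q_C = 124 − 4q_C − q_B = 0 ⇒ q_C = 31 − 0.25q_B.
Similarly q_B = 32.5 − 0.25q_C.
Substituting the second reaction function into the first: q_C = 31 − 0.25(32.5 − 0.25q_C), which gives 0.9375q_C = 22.875 ⇒ q_C = 24.4.
Then q_B = 32.5 − 0.25·24.4 = 26.4.
P_C = 177 − 2·24.4 − 26.4 = 101.8.

101.8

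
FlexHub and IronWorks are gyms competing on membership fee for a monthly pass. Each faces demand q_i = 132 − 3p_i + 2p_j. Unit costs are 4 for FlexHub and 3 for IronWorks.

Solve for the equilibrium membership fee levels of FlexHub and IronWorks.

35.8125, 35.4375

FlexHub's profit: π = (p_{FlexHub} − 4)(132 − 3p_{FlexHub} + 2p_{IronWorks}).
∂π/∂p_{FlexHub} = 144 − 6p_{FlexHub} + 2p_{IronWorks} = 0 ⇒ p_{FlexHub} = 24 + (1/3)p_{IronWorks}.
Similarly p_{IronWorks} = 23.5 + (1/3)p_{FlexHub}.
Plugging p_{IronWorks} into FlexHub's best response: p_{FlexHub} = 24 + (1/3)(23.5 + (1/3)p_{FlexHub}) ⇒ (8/9)p_{FlexHub} = 191/6, so p_{FlexHub} = 35.8125.
Then p_{IronWorks} = 23.5 + (1/3)·35.8125 = 35.4375.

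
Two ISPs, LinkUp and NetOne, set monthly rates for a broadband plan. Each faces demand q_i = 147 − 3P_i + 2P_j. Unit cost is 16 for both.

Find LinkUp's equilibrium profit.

LinkUp's profit: π = (P_{LinkUp} − 16)(147 − 3P_{LinkUp} + 2P_{NetOne}).
∂π/∂P_{LinkUp} = 195 − 6P_{LinkUp} + 2P_{NetOne} = 0 ⇒ P_{LinkUp} = 32.5 + (1/3)P_{NetOne}.
The game is symmetric, so in equilibrium P_{NetOne} = P_{LinkUp}: the reaction function gives (2/3)P_{LinkUp} = 32.5, hence P_{LinkUp} = 48.75.
q_{LinkUp} = 147 − 3·48.75 + 2·48.75 = 98.25.
Profit = (48.75 − 16)·98.25 = 3217.6875.

3217.6875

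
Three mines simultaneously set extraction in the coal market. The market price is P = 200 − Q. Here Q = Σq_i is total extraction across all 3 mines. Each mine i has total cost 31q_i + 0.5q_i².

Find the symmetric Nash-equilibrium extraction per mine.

A representative mine's profit is π_i = q_i(200 − Q) − 31q_i − 0.5q_i², with Q = q_i + Σ_{j≠i} q_j.
First-order condition: 169 − 3q_i − Σ_{j≠i} q_j = 0.
In a symmetric equilibrium every mine chooses the same q, so Σ_{j≠i} q_j = 2q. The condition becomes 169 − 5q = 0, giving q = 169/5 = 33.8.

33.8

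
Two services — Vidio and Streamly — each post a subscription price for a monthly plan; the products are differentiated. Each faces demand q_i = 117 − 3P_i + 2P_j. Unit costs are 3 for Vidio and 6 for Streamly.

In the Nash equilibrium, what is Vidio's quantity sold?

Vidio's profit: π = (P_{Vidio} − 3)(117 − 3P_{Vidio} + 2P_{Streamly}).
∂π/∂P_{Vidio} = 126 − 6P_{Vidio} + 2P_{Streamly} = 0 ⇒ P_{Vidio} = 21 + (1/3)P_{Streamly}.
Similarly P_{Streamly} = 22.5 + (1/3)P_{Vidio}.
Plugging P_{Streamly} into Vidio's best response: P_{Vidio} = 21 + (1/3)(22.5 + (1/3)P_{Vidio}) ⇒ (8/9)P_{Vidio} = 28.5, so P_{Vidio} = 32.0625.
Then P_{Streamly} = 22.5 + (1/3)·32.0625 = 33.1875.
q_{Vidio} = 117 − 3·32.0625 + 2·33.1875 = 87.1875.

87.1875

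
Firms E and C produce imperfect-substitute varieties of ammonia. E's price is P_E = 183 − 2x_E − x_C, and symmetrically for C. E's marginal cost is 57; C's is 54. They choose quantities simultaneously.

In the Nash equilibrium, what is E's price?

Firm E's profit: π = x_E(183 − 2x_E − x_C) − 57x_E.
∂π/∂x_E = 126 − 4x_E − x_C = 0 ⇒ x_E = 31.5 − 0.25x_C.
Similarly x_C = 32.25 − 0.25x_E.
Plugging x_C into E's best response: x_E = 31.5 − 0.25(32.25 − 0.25x_E) ⇒ 0.9375x_E = 23.4375, so x_E = 25.
Then x_C = 32.25 − 0.25·25 = 26.
P_E = 183 − 2·25 − 26 = 107.

107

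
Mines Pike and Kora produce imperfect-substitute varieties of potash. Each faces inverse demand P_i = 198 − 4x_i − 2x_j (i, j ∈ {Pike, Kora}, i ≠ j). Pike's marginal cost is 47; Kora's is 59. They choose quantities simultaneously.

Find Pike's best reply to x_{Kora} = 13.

Mine Pike's profit: π = x_{Pike}(198 − 4x_{Pike} − 2x_{Kora}) − 47x_{Pike}.
∂π/∂x_{Pike} = 151 − 8x_{Pike} − 2x_{Kora} = 0 ⇒ x_{Pike} = 18.875 − 0.25x_{Kora}.
At x_{Kora} = 13: x_{Pike} = 18.875 − 0.25·13 = 15.625.

15.625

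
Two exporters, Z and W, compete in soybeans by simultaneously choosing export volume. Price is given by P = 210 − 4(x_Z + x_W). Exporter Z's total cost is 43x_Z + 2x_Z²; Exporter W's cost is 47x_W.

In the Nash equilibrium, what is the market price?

Exporter Z's profit: π = x_Z(210 − 4(x_Z + x_W)) − 43x_Z − 2x_Z².
∂π/∂x_Z = 167 − 12x_Z − 4x_W = 0, so x_Z = 167/12 − (1/3)x_W.
For W: ∂π/∂x_W = 163 − 8x_W − 4x_Z = 0 ⇒ x_W = 20.375 − 0.5x_Z.
Solving the two reaction functions simultaneously: (1 − (−1/3)(−0.5))x_Z = 167/12 − (1/3)·20.375, so (5/6)x_Z = 7.125 and x_Z = 8.55.
Then x_W = 20.375 − 0.5·8.55 = 16.1.
Equilibrium price: P = 210 − 4·24.65 = 111.4.

111.4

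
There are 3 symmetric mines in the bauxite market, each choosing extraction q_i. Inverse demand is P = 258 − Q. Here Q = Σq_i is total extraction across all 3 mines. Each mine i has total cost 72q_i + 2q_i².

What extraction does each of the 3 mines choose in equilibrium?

A representative mine's profit is π_i = q_i(258 − Q) − 72q_i − 2q_i², with Q = q_i + Σ_{j≠i} q_j.
First-order condition: 186 − 6q_i − Σ_{j≠i} q_j = 0.
With identical mines, set every q_j = q: then 186 − 6q − 2q = 0, i.e. q = 186/8 = 23.25.

23.25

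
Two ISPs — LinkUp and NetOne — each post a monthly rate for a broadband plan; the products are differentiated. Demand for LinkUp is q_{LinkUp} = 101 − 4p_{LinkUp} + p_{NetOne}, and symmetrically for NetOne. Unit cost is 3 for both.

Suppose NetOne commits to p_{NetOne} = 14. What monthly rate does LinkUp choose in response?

LinkUp's profit: π = (p_{LinkUp} − 3)(101 − 4p_{LinkUp} + p_{NetOne}).
∂π/∂p_{LinkUp} = 113 − 8p_{LinkUp} + p_{NetOne} = 0 ⇒ p_{LinkUp} = 14.125 + 0.125p_{NetOne}.
At p_{NetOne} = 14: p_{LinkUp} = 14.125 + 0.125·14 = 15.875.

15.875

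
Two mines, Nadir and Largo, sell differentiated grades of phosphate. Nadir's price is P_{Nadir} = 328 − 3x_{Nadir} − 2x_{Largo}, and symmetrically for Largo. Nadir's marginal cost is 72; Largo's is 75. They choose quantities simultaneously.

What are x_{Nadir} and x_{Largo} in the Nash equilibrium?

Mine Nadir's profit: π = x_{Nadir}(328 − 3x_{Nadir} − 2x_{Largo}) − 72x_{Nadir}.
∂π/∂x_{Nadir} = 256 − 6x_{Nadir} − 2x_{Largo} = 0 ⇒ x_{Nadir} = 128/3 − (1/3)x_{Largo}.
Similarly x_{Largo} = 253/6 − (1/3)x_{Nadir}.
Solving the two reaction functions simultaneously: (1 − (−1/3)(−1/3))x_{Nadir} = 128/3 − (1/3)·(253/6), so (8/9)x_{Nadir} = 515/18 and x_{Nadir} = 32.1875.
Then x_{Largo} = 253/6 − (1/3)·32.1875 = 31.4375.

32.1875, 31.4375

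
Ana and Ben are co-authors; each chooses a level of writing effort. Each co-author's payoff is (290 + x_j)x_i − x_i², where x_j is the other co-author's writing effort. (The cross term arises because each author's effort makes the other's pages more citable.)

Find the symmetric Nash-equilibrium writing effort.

290

Ana's payoff is (290 + x_B)x_A − x_A².
∂π/∂x_A = 290 + x_B − 2x_A = 0, so x_A = 145 + 0.5x_B.
The game is symmetric, so in equilibrium x_B = x_A: the reaction function gives 0.5x_A = 145, hence x_A = 290.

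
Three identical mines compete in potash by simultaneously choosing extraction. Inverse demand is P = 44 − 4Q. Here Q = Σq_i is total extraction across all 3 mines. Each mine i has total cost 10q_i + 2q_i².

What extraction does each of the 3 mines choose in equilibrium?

A representative mine's profit is π_i = q_i(44 − 4Q) − 10q_i − 2q_i², with Q = q_i + Σ_{j≠i} q_j.
First-order condition: 34 − 12q_i − 4Σ_{j≠i} q_j = 0.
With identical mines, set every q_j = q: then 34 − 12q − 8q = 0, i.e. q = 34/20 = 1.7.

1.7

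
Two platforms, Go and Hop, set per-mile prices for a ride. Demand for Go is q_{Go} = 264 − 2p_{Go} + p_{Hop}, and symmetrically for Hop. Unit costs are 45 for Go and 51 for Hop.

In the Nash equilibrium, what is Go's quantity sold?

147.6

Go's profit: π = (p_{Go} − 45)(264 − 2p_{Go} + p_{Hop}).
∂π/∂p_{Go} = 354 − 4p_{Go} + p_{Hop} = 0 ⇒ p_{Go} = 88.5 + 0.25p_{Hop}.
Similarly p_{Hop} = 91.5 + 0.25p_{Go}.
Solving the two reaction functions simultaneously: (1 − (0.25)(0.25))p_{Go} = 88.5 + 0.25·91.5, so 0.9375p_{Go} = 111.375 and p_{Go} = 118.8.
Then p_{Hop} = 91.5 + 0.25·118.8 = 121.2.
q_{Go} = 264 − 2·118.8 + 121.2 = 147.6.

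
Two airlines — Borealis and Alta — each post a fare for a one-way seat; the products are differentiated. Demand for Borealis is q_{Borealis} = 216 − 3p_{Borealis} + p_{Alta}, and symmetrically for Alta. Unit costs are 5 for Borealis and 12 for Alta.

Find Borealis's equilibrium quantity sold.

Borealis's profit: π = (p_{Borealis} − 5)(216 − 3p_{Borealis} + p_{Alta}).
∂π/∂p_{Borealis} = 231 − 6p_{Borealis} + p_{Alta} = 0 ⇒ p_{Borealis} = 38.5 + (1/6)p_{Alta}.
Similarly p_{Alta} = 42 + (1/6)p_{Borealis}.
Solving the two reaction functions simultaneously: (1 − (1/6)(1/6))p_{Borealis} = 38.5 + (1/6)·42, so (35/36)p_{Borealis} = 45.5 and p_{Borealis} = 46.8.
Then p_{Alta} = 42 + (1/6)·46.8 = 49.8.
q_{Borealis} = 216 − 3·46.8 + 49.8 = 125.4.

125.4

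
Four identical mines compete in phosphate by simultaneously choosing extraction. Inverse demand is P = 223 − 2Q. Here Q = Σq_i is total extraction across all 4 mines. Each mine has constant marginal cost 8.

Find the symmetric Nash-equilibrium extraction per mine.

A representative mine's profit is π_i = q_i(223 − 2Q) − 8q_i, with Q = q_i + Σ_{j≠i} q_j.
First-order condition: 215 − 4q_i − 2Σ_{j≠i} q_j = 0.
In a symmetric equilibrium every mine chooses the same q, so Σ_{j≠i} q_j = 3q. The condition becomes 215 − 10q = 0, giving q = 215/10 = 21.5.

21.5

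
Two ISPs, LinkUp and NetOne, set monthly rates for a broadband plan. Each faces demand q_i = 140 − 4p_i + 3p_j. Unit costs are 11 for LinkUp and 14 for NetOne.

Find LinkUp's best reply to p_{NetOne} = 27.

LinkUp's profit: π = (p_{LinkUp} − 11)(140 − 4p_{LinkUp} + 3p_{NetOne}).
∂π/∂p_{LinkUp} = 184 − 8p_{LinkUp} + 3p_{NetOne} = 0 ⇒ p_{LinkUp} = 23 + 0.375p_{NetOne}.
At p_{NetOne} = 27: p_{LinkUp} = 23 + 0.375·27 = 33.125.

33.125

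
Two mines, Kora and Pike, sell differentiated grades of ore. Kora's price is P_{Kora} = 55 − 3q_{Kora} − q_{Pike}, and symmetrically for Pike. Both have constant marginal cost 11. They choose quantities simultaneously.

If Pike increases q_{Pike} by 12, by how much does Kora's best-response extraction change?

Mine Kora's profit: π = q_{Kora}(55 − 3q_{Kora} − q_{Pike}) − 11q_{Kora}.
∂π/∂q_{Kora} = 44 − 6q_{Kora} − q_{Pike} = 0 ⇒ q_{Kora} = 22/3 − (1/6)q_{Pike}.
The reaction-function slope is −1/6, so a 12-unit rise in q_{Pike} moves q_{Kora} by −1/6 × 12 = −2. Kora's best response falls — the actions are strategic substitutes.

-2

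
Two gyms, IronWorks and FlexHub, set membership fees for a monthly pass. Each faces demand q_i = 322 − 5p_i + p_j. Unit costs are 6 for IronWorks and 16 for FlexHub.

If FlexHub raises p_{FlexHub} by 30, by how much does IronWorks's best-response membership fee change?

3

IronWorks's profit: π = (p_{IronWorks} − 6)(322 − 5p_{IronWorks} + p_{FlexHub}).
∂π/∂p_{IronWorks} = 352 − 10p_{IronWorks} + p_{FlexHub} = 0 ⇒ p_{IronWorks} = 35.2 + 0.1p_{FlexHub}.
The reaction-function slope is 0.1, so a 30-unit rise in p_{FlexHub} moves p_{IronWorks} by 0.1 × 30 = 3. IronWorks's best response rises — the actions are strategic complements.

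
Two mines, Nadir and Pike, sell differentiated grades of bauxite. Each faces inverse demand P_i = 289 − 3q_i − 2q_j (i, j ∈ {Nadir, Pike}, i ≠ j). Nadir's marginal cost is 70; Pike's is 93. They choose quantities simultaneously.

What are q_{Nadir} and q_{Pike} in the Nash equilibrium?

28.8125, 23.0625

Mine Nadir's profit: π = q_{Nadir}(289 − 3q_{Nadir} − 2q_{Pike}) − 70q_{Nadir}.
∂π/∂q_{Nadir} = 219 − 6q_{Nadir} − 2q_{Pike} = 0 ⇒ q_{Nadir} = 36.5 − (1/3)q_{Pike}.
Similarly q_{Pike} = 98/3 − (1/3)q_{Nadir}.
Plugging q_{Pike} into Nadir's best response: q_{Nadir} = 36.5 − (1/3)(98/3 − (1/3)q_{Nadir}) ⇒ (8/9)q_{Nadir} = 461/18, so q_{Nadir} = 28.8125.
Then q_{Pike} = 98/3 − (1/3)·28.8125 = 23.0625.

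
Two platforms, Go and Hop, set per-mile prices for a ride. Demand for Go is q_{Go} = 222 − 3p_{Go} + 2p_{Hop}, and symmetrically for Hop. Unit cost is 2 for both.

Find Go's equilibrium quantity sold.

Go's profit: π = (p_{Go} − 2)(222 − 3p_{Go} + 2p_{Hop}).
∂π/∂p_{Go} = 228 − 6p_{Go} + 2p_{Hop} = 0 ⇒ p_{Go} = 38 + (1/3)p_{Hop}.
By symmetry p_{Hop} = p_{Go}; substituting into the reaction function, (2/3)p_{Go} = 38 and p_{Go} = 57.
q_{Go} = 222 − 3·57 + 2·57 = 165.

165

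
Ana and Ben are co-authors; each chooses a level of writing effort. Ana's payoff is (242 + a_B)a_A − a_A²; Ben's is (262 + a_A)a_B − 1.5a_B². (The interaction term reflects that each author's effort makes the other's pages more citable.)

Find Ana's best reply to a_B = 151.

196.5

Expanding Ana's payoff: 242a_A + a_Ba_A − a_A².
∂π/∂a_A = 242 + a_B − 2a_A = 0, so a_A = 121 + 0.5a_B.
At a_B = 151: a_A = 121 + 0.5·151 = 196.5.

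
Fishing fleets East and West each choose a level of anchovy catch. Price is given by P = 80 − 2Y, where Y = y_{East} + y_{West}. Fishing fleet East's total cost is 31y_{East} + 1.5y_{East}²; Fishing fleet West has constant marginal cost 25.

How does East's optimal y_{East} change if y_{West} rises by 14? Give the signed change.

-4

Fishing fleet East's profit: π = y_{East}(80 − 2(y_{East} + y_{West})) − 31y_{East} − 1.5y_{East}².
∂π/∂y_{East} = 49 − 7y_{East} − 2y_{West} = 0, so y_{East} = 7 − (2/7)y_{West}.
The reaction-function slope is −2/7, so a 14-unit rise in y_{West} moves y_{East} by −2/7 × 14 = −4. East's best response falls — the actions are strategic substitutes.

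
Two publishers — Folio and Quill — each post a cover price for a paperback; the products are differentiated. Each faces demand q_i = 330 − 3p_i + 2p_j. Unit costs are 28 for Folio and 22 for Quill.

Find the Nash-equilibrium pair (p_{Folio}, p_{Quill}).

Folio's profit: π = (p_{Folio} − 28)(330 − 3p_{Folio} + 2p_{Quill}).
∂π/∂p_{Folio} = 414 − 6p_{Folio} + 2p_{Quill} = 0 ⇒ p_{Folio} = 69 + (1/3)p_{Quill}.
Similarly p_{Quill} = 66 + (1/3)p_{Folio}.
Plugging p_{Quill} into Folio's best response: p_{Folio} = 69 + (1/3)(66 + (1/3)p_{Folio}) ⇒ (8/9)p_{Folio} = 91, so p_{Folio} = 102.375.
Then p_{Quill} = 66 + (1/3)·102.375 = 100.125.

102.375, 100.125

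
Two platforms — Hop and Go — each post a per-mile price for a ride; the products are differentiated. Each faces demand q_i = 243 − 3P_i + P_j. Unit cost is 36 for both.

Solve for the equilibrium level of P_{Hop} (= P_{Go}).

Hop's profit: π = (P_{Hop} − 36)(243 − 3P_{Hop} + P_{Go}).
∂π/∂P_{Hop} = 351 − 6P_{Hop} + P_{Go} = 0 ⇒ P_{Hop} = 58.5 + (1/6)P_{Go}.
Setting P_{Hop} = P_{Go} in the reaction function: P_{Hop} = 58.5 + (1/6)P_{Hop}, so P_{Hop} = 58.5 / (5/6) = 70.2.

70.2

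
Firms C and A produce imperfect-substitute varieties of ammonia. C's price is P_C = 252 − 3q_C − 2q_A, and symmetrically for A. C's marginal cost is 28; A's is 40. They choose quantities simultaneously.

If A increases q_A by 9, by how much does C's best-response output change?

-3

Firm C's profit: π = q_C(252 − 3q_C − 2q_A) − 28q_C.
∂π/∂q_C = 224 − 6q_C − 2q_A = 0 ⇒ q_C = 112/3 − (1/3)q_A.
The reaction-function slope is −1/3, so a 9-unit rise in q_A moves q_C by −1/3 × 9 = −3. C's best response falls — the actions are strategic substitutes.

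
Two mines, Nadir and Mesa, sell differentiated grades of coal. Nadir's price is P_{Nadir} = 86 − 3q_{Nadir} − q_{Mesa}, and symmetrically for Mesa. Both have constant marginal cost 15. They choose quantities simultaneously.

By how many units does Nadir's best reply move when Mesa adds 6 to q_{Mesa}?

-1

Mine Nadir's profit: π = q_{Nadir}(86 − 3q_{Nadir} − q_{Mesa}) − 15q_{Nadir}.
∂π/∂q_{Nadir} = 71 − 6q_{Nadir} − q_{Mesa} = 0 ⇒ q_{Nadir} = 71/6 − (1/6)q_{Mesa}.
The reaction-function slope is −1/6, so a 6-unit rise in q_{Mesa} moves q_{Nadir} by −1/6 × 6 = −1. Nadir's best response falls — the actions are strategic substitutes.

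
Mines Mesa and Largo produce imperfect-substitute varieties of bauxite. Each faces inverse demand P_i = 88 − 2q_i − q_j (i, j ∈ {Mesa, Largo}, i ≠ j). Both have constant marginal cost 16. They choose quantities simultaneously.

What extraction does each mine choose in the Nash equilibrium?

Mine Mesa's profit: π = q_{Mesa}(88 − 2q_{Mesa} − q_{Largo}) − 16q_{Mesa}.
∂π/∂q_{Mesa} = 72 − 4q_{Mesa} − q_{Largo} = 0 ⇒ q_{Mesa} = 18 − 0.25q_{Largo}.
By symmetry q_{Largo} = q_{Mesa}; substituting into the reaction function, 1.25q_{Mesa} = 18 and q_{Mesa} = 14.4.

14.4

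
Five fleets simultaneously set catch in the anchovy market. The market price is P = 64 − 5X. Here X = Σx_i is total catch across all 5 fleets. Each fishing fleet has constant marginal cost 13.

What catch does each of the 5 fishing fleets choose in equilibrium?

A representative fishing fleet's profit is π_i = x_i(64 − 5X) − 13x_i, with X = x_i + Σ_{j≠i} x_j.
First-order condition: 51 − 10x_i − 5Σ_{j≠i} x_j = 0.
Imposing symmetry (x_j = x for all j) turns Σ_{j≠i} x_j into 4x, so 51 = 30x and x = 1.7.

1.7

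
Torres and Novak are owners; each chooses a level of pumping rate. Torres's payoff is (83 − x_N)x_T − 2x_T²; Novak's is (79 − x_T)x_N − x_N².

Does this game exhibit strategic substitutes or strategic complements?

Expanding Torres's payoff: 83x_T − x_Nx_T − 2x_T².
∂π/∂x_T = 83 − x_N − 4x_T = 0, so x_T = 20.75 − 0.25x_N.
The best-response slope dx_T/dx_N = −0.25 < 0: the reaction function is downward-sloping, so the choices are strategic substitutes.

strategic substitutes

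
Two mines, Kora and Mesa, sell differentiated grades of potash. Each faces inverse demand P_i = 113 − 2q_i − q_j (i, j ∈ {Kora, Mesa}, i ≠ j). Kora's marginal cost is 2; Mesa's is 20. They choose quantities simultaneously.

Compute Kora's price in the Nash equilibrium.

48.8

Mine Kora's profit: π = q_{Kora}(113 − 2q_{Kora} − q_{Mesa}) − 2q_{Kora}.
∂π/∂q_{Kora} = 111 − 4q_{Kora} − q_{Mesa} = 0 ⇒ q_{Kora} = 27.75 − 0.25q_{Mesa}.
Similarly q_{Mesa} = 23.25 − 0.25q_{Kora}.
Solving the two reaction functions simultaneously: (1 − (−0.25)(−0.25))q_{Kora} = 27.75 − 0.25·23.25, so 0.9375q_{Kora} = 21.9375 and q_{Kora} = 23.4.
Then q_{Mesa} = 23.25 − 0.25·23.4 = 17.4.
P_{Kora} = 113 − 2·23.4 − 17.4 = 48.8.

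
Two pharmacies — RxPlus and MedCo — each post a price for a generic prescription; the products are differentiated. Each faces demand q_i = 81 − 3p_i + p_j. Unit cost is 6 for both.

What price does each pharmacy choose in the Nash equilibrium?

19.8

RxPlus's profit: π = (p_{RxPlus} − 6)(81 − 3p_{RxPlus} + p_{MedCo}).
∂π/∂p_{RxPlus} = 99 − 6p_{RxPlus} + p_{MedCo} = 0 ⇒ p_{RxPlus} = 16.5 + (1/6)p_{MedCo}.
The game is symmetric, so in equilibrium p_{MedCo} = p_{RxPlus}: the reaction function gives (5/6)p_{RxPlus} = 16.5, hence p_{RxPlus} = 19.8.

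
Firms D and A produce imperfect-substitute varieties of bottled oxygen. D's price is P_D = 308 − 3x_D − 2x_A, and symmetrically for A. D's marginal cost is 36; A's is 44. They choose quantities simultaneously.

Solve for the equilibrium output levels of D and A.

34.5, 32.5

Firm D's profit: π = x_D(308 − 3x_D − 2x_A) − 36x_D.
∂π/∂x_D = 272 − 6x_D − 2x_A = 0 ⇒ x_D = 136/3 − (1/3)x_A.
Similarly x_A = 44 − (1/3)x_D.
Substituting the second reaction function into the first: x_D = 136/3 − (1/3)(44 − (1/3)x_D), which gives (8/9)x_D = 92/3 ⇒ x_D = 34.5.
Then x_A = 44 − (1/3)·34.5 = 32.5.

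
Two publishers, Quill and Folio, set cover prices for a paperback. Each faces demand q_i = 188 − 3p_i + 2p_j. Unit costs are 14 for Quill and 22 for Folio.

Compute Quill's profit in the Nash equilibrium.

6075

Quill's profit: π = (p_{Quill} − 14)(188 − 3p_{Quill} + 2p_{Folio}).
∂π/∂p_{Quill} = 230 − 6p_{Quill} + 2p_{Folio} = 0 ⇒ p_{Quill} = 115/3 + (1/3)p_{Folio}.
Similarly p_{Folio} = 127/3 + (1/3)p_{Quill}.
Substituting the second reaction function into the first: p_{Quill} = 115/3 + (1/3)(127/3 + (1/3)p_{Quill}), which gives (8/9)p_{Quill} = 472/9 ⇒ p_{Quill} = 59.
Then p_{Folio} = 127/3 + (1/3)·59 = 62.
q_{Quill} = 188 − 3·59 + 2·62 = 135.
Profit = (59 − 14)·135 = 6075.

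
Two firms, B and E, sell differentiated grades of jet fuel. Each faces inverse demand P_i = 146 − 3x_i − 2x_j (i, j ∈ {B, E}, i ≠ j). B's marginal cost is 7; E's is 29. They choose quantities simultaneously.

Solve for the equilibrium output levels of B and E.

18.75, 13.25

Firm B's profit: π = x_B(146 − 3x_B − 2x_E) − 7x_B.
∂π/∂x_B = 139 − 6x_B − 2x_E = 0 ⇒ x_B = 139/6 − (1/3)x_E.
Similarly x_E = 19.5 − (1/3)x_B.
Plugging x_E into B's best response: x_B = 139/6 − (1/3)(19.5 − (1/3)x_B) ⇒ (8/9)x_B = 50/3, so x_B = 18.75.
Then x_E = 19.5 − (1/3)·18.75 = 13.25.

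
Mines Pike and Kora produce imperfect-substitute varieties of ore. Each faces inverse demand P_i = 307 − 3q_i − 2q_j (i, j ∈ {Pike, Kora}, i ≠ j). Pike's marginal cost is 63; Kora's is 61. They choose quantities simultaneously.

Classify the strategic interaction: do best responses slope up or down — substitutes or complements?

strategic substitutes

Mine Pike's profit: π = q_{Pike}(307 − 3q_{Pike} − 2q_{Kora}) − 63q_{Pike}.
∂π/∂q_{Pike} = 244 − 6q_{Pike} − 2q_{Kora} = 0 ⇒ q_{Pike} = 122/3 − (1/3)q_{Kora}.
The best-response slope dq_{Pike}/dq_{Kora} = −1/3 < 0: the reaction function is downward-sloping, so the choices are strategic substitutes.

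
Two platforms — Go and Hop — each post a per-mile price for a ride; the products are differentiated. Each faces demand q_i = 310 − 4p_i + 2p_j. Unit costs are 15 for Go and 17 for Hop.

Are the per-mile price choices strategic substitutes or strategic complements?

Go's profit: π = (p_{Go} − 15)(310 − 4p_{Go} + 2p_{Hop}).
∂π/∂p_{Go} = 370 − 8p_{Go} + 2p_{Hop} = 0 ⇒ p_{Go} = 46.25 + 0.25p_{Hop}.
The best-response slope dp_{Go}/dp_{Hop} = 0.25 > 0: the reaction function is upward-sloping, so the choices are strategic complements.

strategic complements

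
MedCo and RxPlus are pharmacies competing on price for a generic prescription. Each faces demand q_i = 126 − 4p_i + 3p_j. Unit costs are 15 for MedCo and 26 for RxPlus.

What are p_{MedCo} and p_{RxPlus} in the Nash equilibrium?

MedCo's profit: π = (p_{MedCo} − 15)(126 − 4p_{MedCo} + 3p_{RxPlus}).
∂π/∂p_{MedCo} = 186 − 8p_{MedCo} + 3p_{RxPlus} = 0 ⇒ p_{MedCo} = 23.25 + 0.375p_{RxPlus}.
Similarly p_{RxPlus} = 28.75 + 0.375p_{MedCo}.
Solving the two reaction functions simultaneously: (1 − (0.375)(0.375))p_{MedCo} = 23.25 + 0.375·28.75, so (55/64)p_{MedCo} = 1089/32 and p_{MedCo} = 39.6.
Then p_{RxPlus} = 28.75 + 0.375·39.6 = 43.6.

39.6, 43.6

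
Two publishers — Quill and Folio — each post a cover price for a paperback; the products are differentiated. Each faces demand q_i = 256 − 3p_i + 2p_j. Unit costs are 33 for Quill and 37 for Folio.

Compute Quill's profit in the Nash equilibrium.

9576.75

Quill's profit: π = (p_{Quill} − 33)(256 − 3p_{Quill} + 2p_{Folio}).
∂π/∂p_{Quill} = 355 − 6p_{Quill} + 2p_{Folio} = 0 ⇒ p_{Quill} = 355/6 + (1/3)p_{Folio}.
Similarly p_{Folio} = 367/6 + (1/3)p_{Quill}.
Substituting the second reaction function into the first: p_{Quill} = 355/6 + (1/3)(367/6 + (1/3)p_{Quill}), which gives (8/9)p_{Quill} = 716/9 ⇒ p_{Quill} = 89.5.
Then p_{Folio} = 367/6 + (1/3)·89.5 = 91.
q_{Quill} = 256 − 3·89.5 + 2·91 = 169.5.
Profit = (89.5 − 33)·169.5 = 9576.75.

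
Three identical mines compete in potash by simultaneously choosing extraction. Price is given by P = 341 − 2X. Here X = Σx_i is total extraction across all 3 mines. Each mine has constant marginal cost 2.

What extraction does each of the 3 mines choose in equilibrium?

42.375

A representative mine's profit is π_i = x_i(341 − 2X) − 2x_i, with X = x_i + Σ_{j≠i} x_j.
First-order condition: 339 − 4x_i − 2Σ_{j≠i} x_j = 0.
Imposing symmetry (x_j = x for all j) turns Σ_{j≠i} x_j into 2x, so 339 = 8x and x = 42.375.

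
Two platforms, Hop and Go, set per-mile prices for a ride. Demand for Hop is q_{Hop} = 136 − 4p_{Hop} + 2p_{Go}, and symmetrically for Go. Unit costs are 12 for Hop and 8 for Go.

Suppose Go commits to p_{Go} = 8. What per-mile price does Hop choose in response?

25

Hop's profit: π = (p_{Hop} − 12)(136 − 4p_{Hop} + 2p_{Go}).
∂π/∂p_{Hop} = 184 − 8p_{Hop} + 2p_{Go} = 0 ⇒ p_{Hop} = 23 + 0.25p_{Go}.
At p_{Go} = 8: p_{Hop} = 23 + 0.25·8 = 25.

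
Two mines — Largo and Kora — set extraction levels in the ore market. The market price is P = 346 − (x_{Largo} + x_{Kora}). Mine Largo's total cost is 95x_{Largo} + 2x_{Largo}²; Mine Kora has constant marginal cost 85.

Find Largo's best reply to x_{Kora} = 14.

39.5

Mine Largo's profit: π = x_{Largo}(346 − (x_{Largo} + x_{Kora})) − 95x_{Largo} − 2x_{Largo}².
∂π/∂x_{Largo} = 251 − 6x_{Largo} − x_{Kora} = 0, so x_{Largo} = 251/6 − (1/6)x_{Kora}.
At x_{Kora} = 14: x_{Largo} = 251/6 − (1/6)·14 = 39.5.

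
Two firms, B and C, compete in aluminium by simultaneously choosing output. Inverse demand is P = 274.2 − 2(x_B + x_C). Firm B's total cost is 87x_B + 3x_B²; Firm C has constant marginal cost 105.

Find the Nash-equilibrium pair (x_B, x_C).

11.4, 36.6

Firm B's profit: π = x_B(274.2 − 2(x_B + x_C)) − 87x_B − 3x_B².
∂π/∂x_B = 187.2 − 10x_B − 2x_C = 0, so x_B = 18.72 − 0.2x_C.
For C: ∂π/∂x_C = 169.2 − 4x_C − 2x_B = 0 ⇒ x_C = 42.3 − 0.5x_B.
Solving the two reaction functions simultaneously: (1 − (−0.2)(−0.5))x_B = 18.72 − 0.2·42.3, so 0.9x_B = 10.26 and x_B = 11.4.
Then x_C = 42.3 − 0.5·11.4 = 36.6.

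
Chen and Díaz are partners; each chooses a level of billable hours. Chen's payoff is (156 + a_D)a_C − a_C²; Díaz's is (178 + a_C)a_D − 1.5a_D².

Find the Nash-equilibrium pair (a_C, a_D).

129.2, 102.4

Expanding Chen's payoff: 156a_C + a_Da_C − a_C².
∂π/∂a_C = 156 + a_D − 2a_C = 0, so a_C = 78 + 0.5a_D.
Likewise for Díaz: a_D = 178/3 + (1/3)a_C.
Plugging a_D into Chen's best response: a_C = 78 + 0.5(178/3 + (1/3)a_C) ⇒ (5/6)a_C = 323/3, so a_C = 129.2.
Then a_D = 178/3 + (1/3)·129.2 = 102.4.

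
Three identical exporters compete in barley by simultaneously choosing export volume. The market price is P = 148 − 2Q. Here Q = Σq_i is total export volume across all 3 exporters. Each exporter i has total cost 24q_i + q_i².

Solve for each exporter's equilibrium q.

12.4

A representative exporter's profit is π_i = q_i(148 − 2Q) − 24q_i − q_i², with Q = q_i + Σ_{j≠i} q_j.
First-order condition: 124 − 6q_i − 2Σ_{j≠i} q_j = 0.
In a symmetric equilibrium every exporter chooses the same q, so Σ_{j≠i} q_j = 2q. The condition becomes 124 − 10q = 0, giving q = 124/10 = 12.4.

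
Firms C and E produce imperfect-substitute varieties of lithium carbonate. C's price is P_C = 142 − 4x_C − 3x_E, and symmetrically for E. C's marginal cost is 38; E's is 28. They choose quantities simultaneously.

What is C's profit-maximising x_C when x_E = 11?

8.875

Firm C's profit: π = x_C(142 − 4x_C − 3x_E) − 38x_C.
∂π/∂x_C = 104 − 8x_C − 3x_E = 0 ⇒ x_C = 13 − 0.375x_E.
At x_E = 11: x_C = 13 − 0.375·11 = 8.875.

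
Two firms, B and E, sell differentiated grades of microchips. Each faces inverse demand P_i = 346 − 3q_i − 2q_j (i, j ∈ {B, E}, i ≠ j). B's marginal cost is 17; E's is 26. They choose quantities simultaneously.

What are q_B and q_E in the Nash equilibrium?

Firm B's profit: π = q_B(346 − 3q_B − 2q_E) − 17q_B.
∂π/∂q_B = 329 − 6q_B − 2q_E = 0 ⇒ q_B = 329/6 − (1/3)q_E.
Similarly q_E = 160/3 − (1/3)q_B.
Solving the two reaction functions simultaneously: (1 − (−1/3)(−1/3))q_B = 329/6 − (1/3)·(160/3), so (8/9)q_B = 667/18 and q_B = 41.6875.
Then q_E = 160/3 − (1/3)·41.6875 = 39.4375.

41.6875, 39.4375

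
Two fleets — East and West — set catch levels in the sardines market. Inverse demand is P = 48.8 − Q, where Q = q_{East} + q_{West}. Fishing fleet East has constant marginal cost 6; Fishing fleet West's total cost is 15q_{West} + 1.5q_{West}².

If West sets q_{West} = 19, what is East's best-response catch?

11.9

Fishing fleet East's profit: π = q_{East}(48.8 − (q_{East} + q_{West})) − 6q_{East}.
∂π/∂q_{East} = 42.8 − 2q_{East} − q_{West} = 0, so q_{East} = 21.4 − 0.5q_{West}.
At q_{West} = 19: q_{East} = 21.4 − 0.5·19 = 11.9.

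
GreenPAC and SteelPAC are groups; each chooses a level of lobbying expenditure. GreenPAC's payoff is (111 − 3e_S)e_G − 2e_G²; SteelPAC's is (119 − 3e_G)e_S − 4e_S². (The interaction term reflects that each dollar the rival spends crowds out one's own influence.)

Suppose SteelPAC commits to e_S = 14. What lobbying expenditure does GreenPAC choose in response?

Expanding GreenPAC's payoff: 111e_G − 3e_Se_G − 2e_G².
∂π/∂e_G = 111 − 3e_S − 4e_G = 0, so e_G = 27.75 − 0.75e_S.
At e_S = 14: e_G = 27.75 − 0.75·14 = 17.25.

17.25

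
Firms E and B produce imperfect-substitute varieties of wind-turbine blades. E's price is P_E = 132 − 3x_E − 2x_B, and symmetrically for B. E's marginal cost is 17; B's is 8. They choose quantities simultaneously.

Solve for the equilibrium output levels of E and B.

13.8125, 16.0625

Firm E's profit: π = x_E(132 − 3x_E − 2x_B) − 17x_E.
∂π/∂x_E = 115 − 6x_E − 2x_B = 0 ⇒ x_E = 115/6 − (1/3)x_B.
Similarly x_B = 62/3 − (1/3)x_E.
Plugging x_B into E's best response: x_E = 115/6 − (1/3)(62/3 − (1/3)x_E) ⇒ (8/9)x_E = 221/18, so x_E = 13.8125.
Then x_B = 62/3 − (1/3)·13.8125 = 16.0625.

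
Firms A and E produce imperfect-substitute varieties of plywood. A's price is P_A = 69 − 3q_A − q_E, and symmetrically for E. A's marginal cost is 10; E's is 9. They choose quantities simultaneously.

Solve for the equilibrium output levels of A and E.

8.4, 8.6

Firm A's profit: π = q_A(69 − 3q_A − q_E) − 10q_A.
∂π/∂q_A = 59 − 6q_A − q_E = 0 ⇒ q_A = 59/6 − (1/6)q_E.
Similarly q_E = 10 − (1/6)q_A.
Substituting the second reaction function into the first: q_A = 59/6 − (1/6)(10 − (1/6)q_A), which gives (35/36)q_A = 49/6 ⇒ q_A = 8.4.
Then q_E = 10 − (1/6)·8.4 = 8.6.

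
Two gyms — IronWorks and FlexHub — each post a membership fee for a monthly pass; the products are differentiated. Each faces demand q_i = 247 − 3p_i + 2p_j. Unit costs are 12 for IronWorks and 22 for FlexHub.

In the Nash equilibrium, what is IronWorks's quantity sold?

IronWorks's profit: π = (p_{IronWorks} − 12)(247 − 3p_{IronWorks} + 2p_{FlexHub}).
∂π/∂p_{IronWorks} = 283 − 6p_{IronWorks} + 2p_{FlexHub} = 0 ⇒ p_{IronWorks} = 283/6 + (1/3)p_{FlexHub}.
Similarly p_{FlexHub} = 313/6 + (1/3)p_{IronWorks}.
Plugging p_{FlexHub} into IronWorks's best response: p_{IronWorks} = 283/6 + (1/3)(313/6 + (1/3)p_{IronWorks}) ⇒ (8/9)p_{IronWorks} = 581/9, so p_{IronWorks} = 72.625.
Then p_{FlexHub} = 313/6 + (1/3)·72.625 = 76.375.
q_{IronWorks} = 247 − 3·72.625 + 2·76.375 = 181.875.

181.875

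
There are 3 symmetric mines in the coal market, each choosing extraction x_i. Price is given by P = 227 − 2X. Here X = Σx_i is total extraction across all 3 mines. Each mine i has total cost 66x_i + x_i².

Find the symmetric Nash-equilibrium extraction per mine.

16.1

A representative mine's profit is π_i = x_i(227 − 2X) − 66x_i − x_i², with X = x_i + Σ_{j≠i} x_j.
First-order condition: 161 − 6x_i − 2Σ_{j≠i} x_j = 0.
In a symmetric equilibrium every mine chooses the same x, so Σ_{j≠i} x_j = 2x. The condition becomes 161 − 10x = 0, giving x = 161/10 = 16.1.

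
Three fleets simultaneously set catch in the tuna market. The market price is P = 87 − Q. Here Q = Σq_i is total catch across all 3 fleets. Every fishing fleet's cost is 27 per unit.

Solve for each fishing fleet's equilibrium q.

A representative fishing fleet's profit is π_i = q_i(87 − Q) − 27q_i, with Q = q_i + Σ_{j≠i} q_j.
First-order condition: 60 − 2q_i − Σ_{j≠i} q_j = 0.
Imposing symmetry (q_j = q for all j) turns Σ_{j≠i} q_j into 2q, so 60 = 4q and q = 15.

15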